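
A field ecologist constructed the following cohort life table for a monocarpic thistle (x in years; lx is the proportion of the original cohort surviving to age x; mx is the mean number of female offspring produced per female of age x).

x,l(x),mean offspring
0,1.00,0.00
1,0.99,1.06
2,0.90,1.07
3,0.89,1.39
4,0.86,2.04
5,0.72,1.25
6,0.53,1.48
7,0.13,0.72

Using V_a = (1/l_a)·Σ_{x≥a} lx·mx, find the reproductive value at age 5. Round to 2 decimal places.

lx·mx for x ≥ 5: 0.9, 0.7844, 0.0936 → sum = 1.778
V_5 = 1.778 / l_5 = 1.778 / 0.72 = 2.469444… → 2.47

2.47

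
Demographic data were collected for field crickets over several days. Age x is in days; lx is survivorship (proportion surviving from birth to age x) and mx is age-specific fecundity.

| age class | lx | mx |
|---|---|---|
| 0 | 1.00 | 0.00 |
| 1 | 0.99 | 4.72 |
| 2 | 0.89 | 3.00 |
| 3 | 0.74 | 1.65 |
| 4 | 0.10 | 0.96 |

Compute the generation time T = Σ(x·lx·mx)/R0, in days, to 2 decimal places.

lx·mx: 0, 4.6728, 2.67, 1.221, 0.096 → R0 = 8.6598
x·lx·mx: 0, 4.6728, 5.34, 3.663, 0.384 → Σ = 14.0598
T = 14.0598 / 8.6598 = 1.623571… → 1.62

1.62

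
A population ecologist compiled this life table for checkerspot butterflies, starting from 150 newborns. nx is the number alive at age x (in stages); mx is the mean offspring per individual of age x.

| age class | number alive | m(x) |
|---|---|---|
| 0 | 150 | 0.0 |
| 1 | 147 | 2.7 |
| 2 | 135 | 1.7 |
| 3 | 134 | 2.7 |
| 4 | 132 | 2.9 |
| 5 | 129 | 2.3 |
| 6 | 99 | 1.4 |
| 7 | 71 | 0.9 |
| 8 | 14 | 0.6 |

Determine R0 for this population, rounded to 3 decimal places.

lx = nx/n0 = nx/150: 1, 0.98, 0.9, 0.89333…, 0.88, 0.86, 0.66, 0.47333…, 0.09333…
lx·mx by age: 0, 2.646, 1.53, 2.412…, 2.552, 1.978, 0.924, 0.426…, 0.056…
R0 = Σ lx·mx = 12.524… → 12.524

12.524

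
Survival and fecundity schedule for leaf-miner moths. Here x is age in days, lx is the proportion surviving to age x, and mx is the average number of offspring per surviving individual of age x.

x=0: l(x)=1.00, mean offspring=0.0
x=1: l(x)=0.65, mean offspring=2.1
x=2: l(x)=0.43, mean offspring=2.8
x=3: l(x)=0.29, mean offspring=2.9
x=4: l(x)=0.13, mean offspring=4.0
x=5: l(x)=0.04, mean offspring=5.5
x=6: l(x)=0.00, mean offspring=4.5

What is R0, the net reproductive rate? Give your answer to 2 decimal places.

4.15

lx·mx by age: 0, 1.365, 1.204, 0.841, 0.52, 0.22, 0
R0 = Σ lx·mx = 4.15 → 4.15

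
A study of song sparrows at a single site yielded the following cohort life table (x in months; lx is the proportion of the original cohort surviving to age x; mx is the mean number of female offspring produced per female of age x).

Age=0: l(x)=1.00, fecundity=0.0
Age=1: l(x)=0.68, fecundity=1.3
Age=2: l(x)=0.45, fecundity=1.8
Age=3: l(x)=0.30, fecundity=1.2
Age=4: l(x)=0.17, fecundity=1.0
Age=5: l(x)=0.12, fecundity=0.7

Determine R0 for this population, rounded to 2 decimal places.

lx·mx by age: 0, 0.884, 0.81, 0.36, 0.17, 0.084
R0 = Σ lx·mx = 2.308 → 2.31

2.31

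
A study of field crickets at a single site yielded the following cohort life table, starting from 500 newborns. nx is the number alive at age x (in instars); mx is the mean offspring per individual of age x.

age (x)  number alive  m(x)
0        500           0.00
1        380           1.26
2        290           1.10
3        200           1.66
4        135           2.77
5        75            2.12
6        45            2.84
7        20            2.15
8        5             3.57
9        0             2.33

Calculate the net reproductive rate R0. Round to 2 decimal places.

3.70

lx = nx/n0 = nx/500: 1, 0.76, 0.58, 0.4, 0.27, 0.15, 0.09, 0.04, 0.01, 0
lx·mx by age: 0, 0.9576, 0.638, 0.664, 0.7479, 0.318, 0.2556, 0.086, 0.0357, 0
R0 = Σ lx·mx = 3.7028 → 3.70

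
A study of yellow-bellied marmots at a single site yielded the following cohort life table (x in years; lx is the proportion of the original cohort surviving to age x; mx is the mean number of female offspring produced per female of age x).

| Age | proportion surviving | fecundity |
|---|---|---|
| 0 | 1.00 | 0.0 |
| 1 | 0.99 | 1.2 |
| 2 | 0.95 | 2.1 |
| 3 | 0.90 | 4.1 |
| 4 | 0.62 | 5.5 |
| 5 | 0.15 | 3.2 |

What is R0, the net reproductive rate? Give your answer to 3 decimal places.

10.763

lx·mx by age: 0, 1.188, 1.995, 3.69, 3.41, 0.48
R0 = Σ lx·mx = 10.763 → 10.763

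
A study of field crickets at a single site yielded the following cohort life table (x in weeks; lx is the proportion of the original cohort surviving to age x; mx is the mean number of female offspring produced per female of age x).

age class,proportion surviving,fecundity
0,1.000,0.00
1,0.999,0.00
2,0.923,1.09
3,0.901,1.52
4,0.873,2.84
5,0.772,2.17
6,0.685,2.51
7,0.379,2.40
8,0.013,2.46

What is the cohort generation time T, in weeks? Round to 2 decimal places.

lx·mx: 0, 0, 1.00607, 1.36952, 2.47932, 1.67524, 1.71935, 0.9096, 0.03198 → R0 = 9.19108
x·lx·mx: 0, 0, 2.01214, 4.10856, 9.91728, 8.3762, 10.3161, 6.3672, 0.25584 → Σ = 41.35332
T = 41.35332 / 9.19108 = 4.499288… → 4.50

4.50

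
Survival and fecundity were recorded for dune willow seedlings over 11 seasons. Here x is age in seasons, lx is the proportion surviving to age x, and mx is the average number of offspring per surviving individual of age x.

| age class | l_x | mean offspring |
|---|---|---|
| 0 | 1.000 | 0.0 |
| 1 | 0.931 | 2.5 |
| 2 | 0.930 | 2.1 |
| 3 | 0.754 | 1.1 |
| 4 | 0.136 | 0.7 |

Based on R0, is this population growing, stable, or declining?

growing

R0 = Σ lx·mx = 0 + 2.3275 + 1.953 + 0.8294 + 0.0952 = 5.2051
R0 > 1, so the population is growing.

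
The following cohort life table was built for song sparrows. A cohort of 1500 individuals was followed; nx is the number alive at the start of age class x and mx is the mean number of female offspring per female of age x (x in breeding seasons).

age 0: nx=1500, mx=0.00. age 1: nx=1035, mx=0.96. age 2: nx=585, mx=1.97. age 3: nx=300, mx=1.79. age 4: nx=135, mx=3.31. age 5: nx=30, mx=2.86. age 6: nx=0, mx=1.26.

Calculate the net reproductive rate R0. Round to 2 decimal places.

lx = nx/n0 = nx/1500: 1, 0.69, 0.39, 0.2, 0.09, 0.02, 0
lx·mx by age: 0, 0.6624, 0.7683, 0.358, 0.2979, 0.0572, 0
R0 = Σ lx·mx = 2.1438 → 2.14

2.14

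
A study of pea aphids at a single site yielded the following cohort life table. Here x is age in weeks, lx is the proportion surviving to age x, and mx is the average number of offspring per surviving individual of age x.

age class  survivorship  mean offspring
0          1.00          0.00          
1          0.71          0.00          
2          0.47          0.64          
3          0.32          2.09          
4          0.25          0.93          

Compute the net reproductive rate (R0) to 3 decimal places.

1.202

lx·mx by age: 0, 0, 0.3008, 0.6688, 0.2325
R0 = Σ lx·mx = 1.2021 → 1.202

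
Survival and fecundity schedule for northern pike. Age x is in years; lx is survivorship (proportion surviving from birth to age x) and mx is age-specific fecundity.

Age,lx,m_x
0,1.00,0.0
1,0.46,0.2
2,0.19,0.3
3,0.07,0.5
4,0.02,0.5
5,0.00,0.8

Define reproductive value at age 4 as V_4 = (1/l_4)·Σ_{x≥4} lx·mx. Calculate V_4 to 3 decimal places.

lx·mx for x ≥ 4: 0.01, 0 → sum = 0.01
V_4 = 0.01 / l_4 = 0.01 / 0.02 = 0.5 → 0.500

0.500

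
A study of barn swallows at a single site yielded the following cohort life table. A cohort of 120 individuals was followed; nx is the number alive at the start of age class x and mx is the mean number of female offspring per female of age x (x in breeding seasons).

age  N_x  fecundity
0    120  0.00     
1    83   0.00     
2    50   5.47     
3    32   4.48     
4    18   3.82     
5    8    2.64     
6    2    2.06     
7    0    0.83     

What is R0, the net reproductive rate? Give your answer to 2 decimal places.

4.26

lx = nx/n0 = nx/120: 1, 0.69167…, 0.41667…, 0.26667…, 0.15, 0.06667…, 0.01667…, 0
lx·mx by age: 0, 0, 2.279167…, 1.194667…, 0.573, 0.176…, 0.034333…, 0
R0 = Σ lx·mx = 4.257167… → 4.26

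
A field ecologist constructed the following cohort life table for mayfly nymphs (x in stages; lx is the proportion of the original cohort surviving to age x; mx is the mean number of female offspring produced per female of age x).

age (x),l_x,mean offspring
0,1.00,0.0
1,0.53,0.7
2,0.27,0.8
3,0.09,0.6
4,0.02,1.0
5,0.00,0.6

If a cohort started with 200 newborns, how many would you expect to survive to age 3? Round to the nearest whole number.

18

Expected survivors = N0 · l_3 = 200 × 0.09 = 18 → 18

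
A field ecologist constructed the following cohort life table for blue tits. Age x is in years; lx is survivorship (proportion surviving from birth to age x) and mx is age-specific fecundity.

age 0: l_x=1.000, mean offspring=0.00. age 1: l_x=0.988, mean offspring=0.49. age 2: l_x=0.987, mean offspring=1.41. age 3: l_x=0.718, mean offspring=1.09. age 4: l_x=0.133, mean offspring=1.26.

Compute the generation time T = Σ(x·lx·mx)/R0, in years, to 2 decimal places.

2.22

lx·mx: 0, 0.48412, 1.39167, 0.78262, 0.16758 → R0 = 2.82599
x·lx·mx: 0, 0.48412, 2.78334, 2.34786, 0.67032 → Σ = 6.28564
T = 6.28564 / 2.82599 = 2.224226… → 2.22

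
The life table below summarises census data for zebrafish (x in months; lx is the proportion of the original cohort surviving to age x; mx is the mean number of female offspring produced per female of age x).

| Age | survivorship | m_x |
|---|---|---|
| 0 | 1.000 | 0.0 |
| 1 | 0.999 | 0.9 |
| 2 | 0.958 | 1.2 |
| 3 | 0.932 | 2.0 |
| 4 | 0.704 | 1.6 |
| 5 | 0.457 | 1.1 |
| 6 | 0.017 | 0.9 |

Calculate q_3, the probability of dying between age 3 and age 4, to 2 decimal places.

q_3 = (l_3 − l_4) / l_3 = (0.932 − 0.704) / 0.932
     = 0.228 / 0.932 = 0.244635… → 0.24

0.24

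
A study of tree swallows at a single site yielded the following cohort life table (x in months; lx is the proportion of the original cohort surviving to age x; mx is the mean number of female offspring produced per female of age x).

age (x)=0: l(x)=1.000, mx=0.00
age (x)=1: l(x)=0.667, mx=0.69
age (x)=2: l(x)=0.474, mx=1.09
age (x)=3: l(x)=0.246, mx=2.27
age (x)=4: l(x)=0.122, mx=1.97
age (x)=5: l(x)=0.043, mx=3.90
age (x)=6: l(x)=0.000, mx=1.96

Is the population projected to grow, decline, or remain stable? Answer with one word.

R0 = Σ lx·mx = 0 + 0.46023 + 0.51666 + 0.55842 + 0.24034 + 0.1677 + 0 = 1.94335
R0 > 1, so the population is growing.

growing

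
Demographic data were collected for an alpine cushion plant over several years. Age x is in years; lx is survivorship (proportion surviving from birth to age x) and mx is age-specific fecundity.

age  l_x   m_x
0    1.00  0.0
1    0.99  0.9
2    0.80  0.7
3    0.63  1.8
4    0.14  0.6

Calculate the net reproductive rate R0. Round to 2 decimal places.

2.67

lx·mx by age: 0, 0.891, 0.56, 1.134, 0.084
R0 = Σ lx·mx = 2.669 → 2.67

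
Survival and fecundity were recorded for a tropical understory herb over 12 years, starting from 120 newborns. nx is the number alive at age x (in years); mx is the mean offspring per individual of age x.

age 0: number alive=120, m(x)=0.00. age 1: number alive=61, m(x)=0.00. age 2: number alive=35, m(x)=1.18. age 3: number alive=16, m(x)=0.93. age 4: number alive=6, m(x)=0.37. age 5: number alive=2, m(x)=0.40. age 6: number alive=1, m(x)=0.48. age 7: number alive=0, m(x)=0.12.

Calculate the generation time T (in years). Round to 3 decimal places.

lx = nx/n0 = nx/120: 1, 0.50833…, 0.29167…, 0.13333…, 0.05, 0.01667…, 0.00833…, 0
lx·mx: 0, 0, 0.344167…, 0.124…, 0.0185, 0.006667…, 0.004…, 0 → R0 = 0.497333…
x·lx·mx: 0, 0, 0.688333…, 0.372…, 0.074, 0.033333…, 0.024…, 0 → Σ = 1.191667…
T = 1.191667… / 0.497333… = 2.396113… → 2.396

2.396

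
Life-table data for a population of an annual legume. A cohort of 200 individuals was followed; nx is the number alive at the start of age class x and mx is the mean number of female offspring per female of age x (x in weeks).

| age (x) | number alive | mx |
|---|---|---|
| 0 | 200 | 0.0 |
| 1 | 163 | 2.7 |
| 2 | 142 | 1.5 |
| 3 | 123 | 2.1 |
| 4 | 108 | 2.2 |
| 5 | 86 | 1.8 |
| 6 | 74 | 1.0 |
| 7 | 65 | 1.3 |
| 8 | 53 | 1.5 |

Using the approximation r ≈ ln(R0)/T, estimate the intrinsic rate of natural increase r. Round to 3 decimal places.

lx = nx/n0 = nx/200: 1, 0.815, 0.71, 0.615, 0.54, 0.43, 0.37, 0.325, 0.265
R0 = Σ lx·mx = 0 + 2.2005 + 1.065 + 1.2915 + 1.188 + 0.774 + 0.37 + 0.4225 + 0.3975 = 7.709
Σ x·lx·mx = 25.1845; T = 25.1845/7.709 = 3.2669…
r ≈ ln(R0)/T = ln(7.709)/3.2669… = 0.62518… → 0.625

0.625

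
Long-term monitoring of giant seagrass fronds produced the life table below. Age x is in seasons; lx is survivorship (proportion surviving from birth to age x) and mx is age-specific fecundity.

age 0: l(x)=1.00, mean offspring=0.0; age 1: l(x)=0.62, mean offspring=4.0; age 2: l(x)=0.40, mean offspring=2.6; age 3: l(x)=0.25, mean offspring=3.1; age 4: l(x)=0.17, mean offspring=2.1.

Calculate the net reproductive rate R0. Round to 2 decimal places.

lx·mx by age: 0, 2.48, 1.04, 0.775, 0.357
R0 = Σ lx·mx = 4.652 → 4.65

4.65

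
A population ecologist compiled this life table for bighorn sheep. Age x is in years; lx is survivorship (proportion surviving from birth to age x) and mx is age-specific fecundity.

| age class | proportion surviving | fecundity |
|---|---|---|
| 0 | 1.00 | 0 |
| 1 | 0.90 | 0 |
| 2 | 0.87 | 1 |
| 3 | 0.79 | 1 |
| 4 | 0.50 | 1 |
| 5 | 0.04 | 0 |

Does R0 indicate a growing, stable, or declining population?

R0 = Σ lx·mx = 0 + 0 + 0.87 + 0.79 + 0.5 + 0 = 2.16
R0 > 1, so the population is growing.

growing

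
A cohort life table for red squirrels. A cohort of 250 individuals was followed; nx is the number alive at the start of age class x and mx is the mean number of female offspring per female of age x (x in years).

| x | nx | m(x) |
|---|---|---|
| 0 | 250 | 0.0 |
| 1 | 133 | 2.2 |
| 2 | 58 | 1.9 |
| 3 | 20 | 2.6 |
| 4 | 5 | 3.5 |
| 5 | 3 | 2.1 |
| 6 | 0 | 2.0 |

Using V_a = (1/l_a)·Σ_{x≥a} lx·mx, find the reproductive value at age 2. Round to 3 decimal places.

3.207

lx = nx/n0 = nx/250: 1, 0.532, 0.232, 0.08, 0.02, 0.012, 0
lx·mx for x ≥ 2: 0.4408, 0.208, 0.07, 0.0252, 0 → sum = 0.744
V_2 = 0.744 / l_2 = 0.744 / 0.232 = 3.206897… → 3.207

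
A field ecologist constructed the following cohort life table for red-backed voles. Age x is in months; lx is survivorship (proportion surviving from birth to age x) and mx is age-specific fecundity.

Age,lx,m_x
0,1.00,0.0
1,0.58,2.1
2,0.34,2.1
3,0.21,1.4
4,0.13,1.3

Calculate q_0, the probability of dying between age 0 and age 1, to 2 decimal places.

q_0 = (l_0 − l_1) / l_0 = (1 − 0.58) / 1
     = 0.42 / 1 = 0.42 → 0.42

0.42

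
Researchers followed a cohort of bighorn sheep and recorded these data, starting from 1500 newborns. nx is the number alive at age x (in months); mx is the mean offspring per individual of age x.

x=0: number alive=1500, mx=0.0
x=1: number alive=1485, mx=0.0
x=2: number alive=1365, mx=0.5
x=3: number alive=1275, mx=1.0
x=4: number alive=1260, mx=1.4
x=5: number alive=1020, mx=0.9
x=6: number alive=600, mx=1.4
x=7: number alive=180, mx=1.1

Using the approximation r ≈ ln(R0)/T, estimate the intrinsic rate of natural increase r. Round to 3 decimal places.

lx = nx/n0 = nx/1500: 1, 0.99, 0.91, 0.85, 0.84, 0.68, 0.4, 0.12
R0 = Σ lx·mx = 0 + 0 + 0.455 + 0.85 + 1.176 + 0.612 + 0.56 + 0.132 = 3.785
Σ x·lx·mx = 15.508; T = 15.508/3.785 = 4.09723…
r ≈ ln(R0)/T = ln(3.785)/4.09723… = 0.32487… → 0.325

0.325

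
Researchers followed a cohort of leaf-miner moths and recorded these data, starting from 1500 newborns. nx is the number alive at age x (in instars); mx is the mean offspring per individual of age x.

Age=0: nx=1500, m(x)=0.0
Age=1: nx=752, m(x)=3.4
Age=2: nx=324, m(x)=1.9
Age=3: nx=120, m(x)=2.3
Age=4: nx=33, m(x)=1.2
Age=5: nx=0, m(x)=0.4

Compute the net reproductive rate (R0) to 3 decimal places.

2.325

lx = nx/n0 = nx/1500: 1, 0.50133…, 0.216, 0.08, 0.022, 0
lx·mx by age: 0, 1.704533…, 0.4104, 0.184, 0.0264, 0
R0 = Σ lx·mx = 2.325333… → 2.325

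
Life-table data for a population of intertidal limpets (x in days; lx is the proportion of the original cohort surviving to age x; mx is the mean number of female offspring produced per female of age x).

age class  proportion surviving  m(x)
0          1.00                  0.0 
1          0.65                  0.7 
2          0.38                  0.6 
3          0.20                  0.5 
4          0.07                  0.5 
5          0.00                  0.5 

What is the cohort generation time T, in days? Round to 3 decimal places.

1.652

lx·mx: 0, 0.455, 0.228, 0.1, 0.035, 0 → R0 = 0.818
x·lx·mx: 0, 0.455, 0.456, 0.3, 0.14, 0 → Σ = 1.351
T = 1.351 / 0.818 = 1.651589… → 1.652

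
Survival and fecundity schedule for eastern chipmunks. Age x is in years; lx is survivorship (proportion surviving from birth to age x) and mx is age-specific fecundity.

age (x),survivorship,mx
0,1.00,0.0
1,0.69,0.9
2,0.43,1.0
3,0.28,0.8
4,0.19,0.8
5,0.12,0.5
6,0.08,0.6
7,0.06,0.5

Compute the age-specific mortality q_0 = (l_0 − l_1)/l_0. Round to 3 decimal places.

q_0 = (l_0 − l_1) / l_0 = (1 − 0.69) / 1
     = 0.31 / 1 = 0.31 → 0.310

0.310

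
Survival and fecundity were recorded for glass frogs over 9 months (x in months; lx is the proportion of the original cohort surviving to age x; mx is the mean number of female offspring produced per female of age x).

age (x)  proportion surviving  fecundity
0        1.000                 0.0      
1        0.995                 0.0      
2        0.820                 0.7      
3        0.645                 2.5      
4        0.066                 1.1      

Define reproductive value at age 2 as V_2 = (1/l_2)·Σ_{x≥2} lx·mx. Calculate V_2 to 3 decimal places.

2.755

lx·mx for x ≥ 2: 0.574, 1.6125, 0.0726 → sum = 2.2591
V_2 = 2.2591 / l_2 = 2.2591 / 0.82 = 2.755 → 2.755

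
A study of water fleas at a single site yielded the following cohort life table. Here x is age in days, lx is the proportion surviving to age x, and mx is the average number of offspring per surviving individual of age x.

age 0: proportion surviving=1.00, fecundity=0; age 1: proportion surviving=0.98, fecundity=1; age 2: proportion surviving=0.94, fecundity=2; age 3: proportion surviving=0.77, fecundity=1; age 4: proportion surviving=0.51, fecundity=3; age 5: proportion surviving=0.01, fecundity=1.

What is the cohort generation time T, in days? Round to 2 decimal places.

2.56

lx·mx: 0, 0.98, 1.88, 0.77, 1.53, 0.01 → R0 = 5.17
x·lx·mx: 0, 0.98, 3.76, 2.31, 6.12, 0.05 → Σ = 13.22
T = 13.22 / 5.17 = 2.55706… → 2.56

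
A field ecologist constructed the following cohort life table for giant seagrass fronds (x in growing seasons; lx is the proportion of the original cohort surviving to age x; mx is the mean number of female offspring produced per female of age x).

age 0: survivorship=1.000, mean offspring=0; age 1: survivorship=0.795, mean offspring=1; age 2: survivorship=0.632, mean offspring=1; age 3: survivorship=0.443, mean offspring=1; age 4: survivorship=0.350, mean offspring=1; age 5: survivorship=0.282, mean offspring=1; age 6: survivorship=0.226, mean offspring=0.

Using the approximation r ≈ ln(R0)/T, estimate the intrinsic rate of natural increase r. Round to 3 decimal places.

R0 = Σ lx·mx = 0 + 0.795 + 0.632 + 0.443 + 0.35 + 0.282 + 0 = 2.502
Σ x·lx·mx = 6.198; T = 6.198/2.502 = 2.47722…
r ≈ ln(R0)/T = ln(2.502)/2.47722… = 0.37021… → 0.370

0.370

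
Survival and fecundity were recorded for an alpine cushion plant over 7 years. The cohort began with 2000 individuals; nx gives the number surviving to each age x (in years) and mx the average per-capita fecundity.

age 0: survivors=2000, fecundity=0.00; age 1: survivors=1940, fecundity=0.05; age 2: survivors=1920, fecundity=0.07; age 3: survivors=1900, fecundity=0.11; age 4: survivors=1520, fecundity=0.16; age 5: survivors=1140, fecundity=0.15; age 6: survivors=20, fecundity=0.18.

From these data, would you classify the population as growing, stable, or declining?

declining

lx = nx/n0 = nx/2000: 1, 0.97, 0.96, 0.95, 0.76, 0.57, 0.01
R0 = Σ lx·mx = 0 + 0.0485 + 0.0672 + 0.1045 + 0.1216 + 0.0855 + 0.0018 = 0.4291
R0 < 1, so the population is declining.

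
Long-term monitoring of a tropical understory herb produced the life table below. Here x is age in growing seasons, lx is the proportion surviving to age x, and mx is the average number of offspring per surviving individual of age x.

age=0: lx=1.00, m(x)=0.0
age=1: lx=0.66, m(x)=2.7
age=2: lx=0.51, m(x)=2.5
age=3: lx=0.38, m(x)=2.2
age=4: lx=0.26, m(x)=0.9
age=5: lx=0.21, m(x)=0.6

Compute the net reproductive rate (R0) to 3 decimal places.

lx·mx by age: 0, 1.782, 1.275, 0.836, 0.234, 0.126
R0 = Σ lx·mx = 4.253 → 4.253

4.253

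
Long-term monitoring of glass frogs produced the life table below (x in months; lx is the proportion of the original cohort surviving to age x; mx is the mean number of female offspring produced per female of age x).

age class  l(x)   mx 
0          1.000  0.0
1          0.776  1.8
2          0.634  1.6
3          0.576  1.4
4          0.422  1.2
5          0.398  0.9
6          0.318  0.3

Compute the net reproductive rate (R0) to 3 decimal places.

4.178

lx·mx by age: 0, 1.3968, 1.0144, 0.8064, 0.5064, 0.3582, 0.0954
R0 = Σ lx·mx = 4.1776 → 4.178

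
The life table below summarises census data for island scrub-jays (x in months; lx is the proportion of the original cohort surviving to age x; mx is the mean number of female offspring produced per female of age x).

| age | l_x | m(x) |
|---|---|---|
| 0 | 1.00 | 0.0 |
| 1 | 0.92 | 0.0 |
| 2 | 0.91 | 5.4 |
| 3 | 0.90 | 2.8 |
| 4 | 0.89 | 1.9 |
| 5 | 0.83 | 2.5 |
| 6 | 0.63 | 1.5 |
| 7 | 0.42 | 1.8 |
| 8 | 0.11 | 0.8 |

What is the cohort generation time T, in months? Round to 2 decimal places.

3.56

lx·mx: 0, 0, 4.914, 2.52, 1.691, 2.075, 0.945, 0.756, 0.088 → R0 = 12.989
x·lx·mx: 0, 0, 9.828, 7.56, 6.764, 10.375, 5.67, 5.292, 0.704 → Σ = 46.193
T = 46.193 / 12.989 = 3.556317… → 3.56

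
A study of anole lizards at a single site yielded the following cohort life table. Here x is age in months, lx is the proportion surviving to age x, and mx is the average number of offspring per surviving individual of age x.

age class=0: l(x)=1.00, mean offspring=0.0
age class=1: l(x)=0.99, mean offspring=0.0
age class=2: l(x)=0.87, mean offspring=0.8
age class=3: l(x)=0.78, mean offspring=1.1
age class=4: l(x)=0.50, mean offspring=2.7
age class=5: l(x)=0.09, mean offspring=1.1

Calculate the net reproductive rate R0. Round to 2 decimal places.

3.00

lx·mx by age: 0, 0, 0.696, 0.858, 1.35, 0.099
R0 = Σ lx·mx = 3.003 → 3.00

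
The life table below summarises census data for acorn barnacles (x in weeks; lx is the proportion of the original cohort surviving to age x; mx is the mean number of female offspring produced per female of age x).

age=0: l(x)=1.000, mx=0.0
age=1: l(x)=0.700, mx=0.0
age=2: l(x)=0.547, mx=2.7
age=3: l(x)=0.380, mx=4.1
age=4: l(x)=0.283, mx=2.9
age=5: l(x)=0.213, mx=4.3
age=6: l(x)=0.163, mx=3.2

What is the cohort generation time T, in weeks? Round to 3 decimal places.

3.518

lx·mx: 0, 0, 1.4769, 1.558, 0.8207, 0.9159, 0.5216 → R0 = 5.2931
x·lx·mx: 0, 0, 2.9538, 4.674, 3.2828, 4.5795, 3.1296 → Σ = 18.6197
T = 18.6197 / 5.2931 = 3.517731… → 3.518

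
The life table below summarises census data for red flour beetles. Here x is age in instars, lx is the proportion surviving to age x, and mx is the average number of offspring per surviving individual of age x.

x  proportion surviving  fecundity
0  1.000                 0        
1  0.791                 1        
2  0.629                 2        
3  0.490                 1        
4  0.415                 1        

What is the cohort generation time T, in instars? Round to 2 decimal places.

2.18

lx·mx: 0, 0.791, 1.258, 0.49, 0.415 → R0 = 2.954
x·lx·mx: 0, 0.791, 2.516, 1.47, 1.66 → Σ = 6.437
T = 6.437 / 2.954 = 2.179079… → 2.18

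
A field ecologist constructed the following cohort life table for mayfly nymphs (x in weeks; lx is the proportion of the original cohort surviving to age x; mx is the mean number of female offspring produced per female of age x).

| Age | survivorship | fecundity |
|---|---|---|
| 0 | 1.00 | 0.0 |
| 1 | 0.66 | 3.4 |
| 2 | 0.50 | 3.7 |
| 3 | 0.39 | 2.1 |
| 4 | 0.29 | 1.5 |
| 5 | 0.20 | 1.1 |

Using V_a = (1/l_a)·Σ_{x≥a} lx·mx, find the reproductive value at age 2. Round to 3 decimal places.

6.648

lx·mx for x ≥ 2: 1.85, 0.819, 0.435, 0.22 → sum = 3.324
V_2 = 3.324 / l_2 = 3.324 / 0.5 = 6.648 → 6.648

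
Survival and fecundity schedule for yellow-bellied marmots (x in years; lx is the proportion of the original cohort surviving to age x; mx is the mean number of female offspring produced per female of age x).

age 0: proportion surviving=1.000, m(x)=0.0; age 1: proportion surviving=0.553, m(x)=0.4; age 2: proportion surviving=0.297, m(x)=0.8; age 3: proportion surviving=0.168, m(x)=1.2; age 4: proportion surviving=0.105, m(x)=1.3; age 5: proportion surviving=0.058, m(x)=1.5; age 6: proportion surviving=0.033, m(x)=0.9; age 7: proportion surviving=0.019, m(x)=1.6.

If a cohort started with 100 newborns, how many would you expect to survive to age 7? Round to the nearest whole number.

2

Expected survivors = N0 · l_7 = 100 × 0.019 = 1.9 → 2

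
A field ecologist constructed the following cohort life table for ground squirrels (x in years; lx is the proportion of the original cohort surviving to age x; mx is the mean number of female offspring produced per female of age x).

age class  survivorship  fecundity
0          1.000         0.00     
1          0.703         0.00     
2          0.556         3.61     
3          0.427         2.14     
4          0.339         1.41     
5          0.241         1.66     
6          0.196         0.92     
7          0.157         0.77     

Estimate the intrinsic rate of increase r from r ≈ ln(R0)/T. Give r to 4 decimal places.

0.4593

R0 = Σ lx·mx = 0 + 0 + 2.00716 + 0.91378 + 0.47799 + 0.40006 + 0.18032 + 0.12089 = 4.1002
Σ x·lx·mx = 12.59607; T = 12.59607/4.1002 = 3.07206…
r ≈ ln(R0)/T = ln(4.1002)/3.07206… = 0.459312… → 0.4593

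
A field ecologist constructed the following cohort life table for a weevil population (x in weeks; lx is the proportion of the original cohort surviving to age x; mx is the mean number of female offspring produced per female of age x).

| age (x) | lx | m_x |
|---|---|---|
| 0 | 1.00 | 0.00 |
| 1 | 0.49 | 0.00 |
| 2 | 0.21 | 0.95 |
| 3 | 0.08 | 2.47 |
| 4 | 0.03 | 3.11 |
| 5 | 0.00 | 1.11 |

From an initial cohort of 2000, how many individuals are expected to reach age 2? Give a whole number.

420

Expected survivors = N0 · l_2 = 2000 × 0.21 = 420 → 420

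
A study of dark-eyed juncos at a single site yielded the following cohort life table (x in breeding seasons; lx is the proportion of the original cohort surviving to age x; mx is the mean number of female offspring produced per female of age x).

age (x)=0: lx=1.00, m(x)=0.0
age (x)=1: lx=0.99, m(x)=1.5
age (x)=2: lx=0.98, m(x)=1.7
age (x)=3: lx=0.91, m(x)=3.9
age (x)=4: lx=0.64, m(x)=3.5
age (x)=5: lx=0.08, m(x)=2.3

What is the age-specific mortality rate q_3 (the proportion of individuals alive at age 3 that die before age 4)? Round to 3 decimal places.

0.297

q_3 = (l_3 − l_4) / l_3 = (0.91 − 0.64) / 0.91
     = 0.27 / 0.91 = 0.296703… → 0.297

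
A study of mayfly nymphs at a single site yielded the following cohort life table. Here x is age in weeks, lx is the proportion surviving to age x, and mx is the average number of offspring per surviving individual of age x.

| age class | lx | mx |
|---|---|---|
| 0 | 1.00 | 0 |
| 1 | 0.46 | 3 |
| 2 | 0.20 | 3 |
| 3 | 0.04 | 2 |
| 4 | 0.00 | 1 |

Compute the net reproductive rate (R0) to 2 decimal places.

lx·mx by age: 0, 1.38, 0.6, 0.08, 0
R0 = Σ lx·mx = 2.06 → 2.06

2.06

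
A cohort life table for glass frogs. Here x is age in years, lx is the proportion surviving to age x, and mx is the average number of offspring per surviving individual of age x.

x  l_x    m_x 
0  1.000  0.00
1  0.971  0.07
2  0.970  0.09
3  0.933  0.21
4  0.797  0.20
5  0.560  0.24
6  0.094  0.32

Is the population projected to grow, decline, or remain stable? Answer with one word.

declining

R0 = Σ lx·mx = 0 + 0.06797 + 0.0873 + 0.19593 + 0.1594 + 0.1344 + 0.03008 = 0.67508
R0 < 1, so the population is declining.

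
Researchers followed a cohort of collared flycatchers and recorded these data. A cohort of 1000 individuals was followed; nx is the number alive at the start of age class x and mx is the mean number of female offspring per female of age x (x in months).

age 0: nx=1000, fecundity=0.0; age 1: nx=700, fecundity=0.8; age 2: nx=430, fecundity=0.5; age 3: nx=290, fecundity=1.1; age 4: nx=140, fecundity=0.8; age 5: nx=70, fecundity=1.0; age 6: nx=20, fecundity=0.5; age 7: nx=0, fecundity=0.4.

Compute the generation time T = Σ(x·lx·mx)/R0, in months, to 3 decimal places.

lx = nx/n0 = nx/1000: 1, 0.7, 0.43, 0.29, 0.14, 0.07, 0.02, 0
lx·mx: 0, 0.56, 0.215, 0.319, 0.112, 0.07, 0.01, 0 → R0 = 1.286
x·lx·mx: 0, 0.56, 0.43, 0.957, 0.448, 0.35, 0.06, 0 → Σ = 2.805
T = 2.805 / 1.286 = 2.181182… → 2.181

2.181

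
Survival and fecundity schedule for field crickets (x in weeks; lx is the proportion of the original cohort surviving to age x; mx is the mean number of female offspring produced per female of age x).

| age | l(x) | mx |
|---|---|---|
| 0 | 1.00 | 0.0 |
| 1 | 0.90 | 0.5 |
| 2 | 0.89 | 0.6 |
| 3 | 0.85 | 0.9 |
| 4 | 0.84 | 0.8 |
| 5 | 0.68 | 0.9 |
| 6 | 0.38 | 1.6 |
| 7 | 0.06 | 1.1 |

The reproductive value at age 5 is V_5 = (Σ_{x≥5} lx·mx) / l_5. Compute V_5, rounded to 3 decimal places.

1.891

lx·mx for x ≥ 5: 0.612, 0.608, 0.066 → sum = 1.286
V_5 = 1.286 / l_5 = 1.286 / 0.68 = 1.891176… → 1.891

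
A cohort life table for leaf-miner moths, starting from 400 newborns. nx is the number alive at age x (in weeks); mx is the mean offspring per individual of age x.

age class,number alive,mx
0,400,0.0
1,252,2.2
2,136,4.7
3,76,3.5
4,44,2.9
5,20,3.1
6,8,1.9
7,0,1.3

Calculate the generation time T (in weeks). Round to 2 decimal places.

lx = nx/n0 = nx/400: 1, 0.63, 0.34, 0.19, 0.11, 0.05, 0.02, 0
lx·mx: 0, 1.386, 1.598, 0.665, 0.319, 0.155, 0.038, 0 → R0 = 4.161
x·lx·mx: 0, 1.386, 3.196, 1.995, 1.276, 0.775, 0.228, 0 → Σ = 8.856
T = 8.856 / 4.161 = 2.128335… → 2.13

2.13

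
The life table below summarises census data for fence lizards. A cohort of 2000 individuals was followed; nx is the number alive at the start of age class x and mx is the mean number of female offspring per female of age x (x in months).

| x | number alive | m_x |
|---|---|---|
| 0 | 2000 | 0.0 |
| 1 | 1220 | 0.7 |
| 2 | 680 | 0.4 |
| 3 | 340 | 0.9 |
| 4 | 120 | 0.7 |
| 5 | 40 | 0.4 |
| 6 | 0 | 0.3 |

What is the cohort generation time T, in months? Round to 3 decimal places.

1.783

lx = nx/n0 = nx/2000: 1, 0.61, 0.34, 0.17, 0.06, 0.02, 0
lx·mx: 0, 0.427, 0.136, 0.153, 0.042, 0.008, 0 → R0 = 0.766
x·lx·mx: 0, 0.427, 0.272, 0.459, 0.168, 0.04, 0 → Σ = 1.366
T = 1.366 / 0.766 = 1.78329… → 1.783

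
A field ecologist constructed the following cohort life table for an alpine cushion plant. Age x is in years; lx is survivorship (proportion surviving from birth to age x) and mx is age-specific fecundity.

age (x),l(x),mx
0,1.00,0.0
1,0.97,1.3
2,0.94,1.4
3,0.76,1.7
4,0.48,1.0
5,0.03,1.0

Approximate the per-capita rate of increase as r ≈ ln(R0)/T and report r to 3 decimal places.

0.657

R0 = Σ lx·mx = 0 + 1.261 + 1.316 + 1.292 + 0.48 + 0.03 = 4.379
Σ x·lx·mx = 9.839; T = 9.839/4.379 = 2.24686…
r ≈ ln(R0)/T = ln(4.379)/2.24686… = 0.65728… → 0.657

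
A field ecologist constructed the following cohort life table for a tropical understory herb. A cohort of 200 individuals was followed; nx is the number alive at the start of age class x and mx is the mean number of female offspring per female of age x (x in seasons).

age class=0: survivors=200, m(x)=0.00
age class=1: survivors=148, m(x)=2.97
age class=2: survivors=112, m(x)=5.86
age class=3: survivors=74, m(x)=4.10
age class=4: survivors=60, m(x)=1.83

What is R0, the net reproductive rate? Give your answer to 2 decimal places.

lx = nx/n0 = nx/200: 1, 0.74, 0.56, 0.37, 0.3
lx·mx by age: 0, 2.1978, 3.2816, 1.517, 0.549
R0 = Σ lx·mx = 7.5454 → 7.55

7.55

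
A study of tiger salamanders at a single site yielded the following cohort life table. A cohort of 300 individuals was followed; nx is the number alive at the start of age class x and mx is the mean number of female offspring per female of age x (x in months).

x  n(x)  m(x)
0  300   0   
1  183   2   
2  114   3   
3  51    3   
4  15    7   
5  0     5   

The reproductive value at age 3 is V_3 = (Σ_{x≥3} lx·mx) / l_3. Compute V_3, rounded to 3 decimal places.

lx = nx/n0 = nx/300: 1, 0.61, 0.38, 0.17, 0.05, 0
lx·mx for x ≥ 3: 0.51, 0.35, 0 → sum = 0.86
V_3 = 0.86 / l_3 = 0.86 / 0.17 = 5.058824… → 5.059

5.059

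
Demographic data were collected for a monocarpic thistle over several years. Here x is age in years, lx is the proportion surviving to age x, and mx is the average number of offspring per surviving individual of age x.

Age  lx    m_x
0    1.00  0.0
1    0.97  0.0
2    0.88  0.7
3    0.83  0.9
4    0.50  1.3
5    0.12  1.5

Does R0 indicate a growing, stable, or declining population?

growing

R0 = Σ lx·mx = 0 + 0 + 0.616 + 0.747 + 0.65 + 0.18 = 2.193
R0 > 1, so the population is growing.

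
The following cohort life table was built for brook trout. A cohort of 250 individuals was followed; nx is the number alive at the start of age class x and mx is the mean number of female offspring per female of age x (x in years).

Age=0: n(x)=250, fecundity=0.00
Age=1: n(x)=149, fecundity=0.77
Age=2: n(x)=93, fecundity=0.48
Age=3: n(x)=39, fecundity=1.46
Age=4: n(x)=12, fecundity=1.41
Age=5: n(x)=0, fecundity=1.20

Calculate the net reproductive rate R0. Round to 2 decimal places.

0.93

lx = nx/n0 = nx/250: 1, 0.596, 0.372, 0.156, 0.048, 0
lx·mx by age: 0, 0.45892, 0.17856, 0.22776, 0.06768, 0
R0 = Σ lx·mx = 0.93292 → 0.93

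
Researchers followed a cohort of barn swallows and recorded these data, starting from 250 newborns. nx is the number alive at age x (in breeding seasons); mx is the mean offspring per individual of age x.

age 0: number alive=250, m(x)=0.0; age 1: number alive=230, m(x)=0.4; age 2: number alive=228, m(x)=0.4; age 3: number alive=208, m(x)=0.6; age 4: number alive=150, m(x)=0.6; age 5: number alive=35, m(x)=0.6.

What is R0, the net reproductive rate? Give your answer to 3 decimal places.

1.676

lx = nx/n0 = nx/250: 1, 0.92, 0.912, 0.832, 0.6, 0.14
lx·mx by age: 0, 0.368, 0.3648, 0.4992, 0.36, 0.084
R0 = Σ lx·mx = 1.676 → 1.676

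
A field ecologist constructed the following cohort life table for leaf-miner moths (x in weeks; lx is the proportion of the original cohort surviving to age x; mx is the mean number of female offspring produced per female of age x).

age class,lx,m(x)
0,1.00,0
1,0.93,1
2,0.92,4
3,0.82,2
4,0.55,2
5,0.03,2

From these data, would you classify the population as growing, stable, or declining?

R0 = Σ lx·mx = 0 + 0.93 + 3.68 + 1.64 + 1.1 + 0.06 = 7.41
R0 > 1, so the population is growing.

growing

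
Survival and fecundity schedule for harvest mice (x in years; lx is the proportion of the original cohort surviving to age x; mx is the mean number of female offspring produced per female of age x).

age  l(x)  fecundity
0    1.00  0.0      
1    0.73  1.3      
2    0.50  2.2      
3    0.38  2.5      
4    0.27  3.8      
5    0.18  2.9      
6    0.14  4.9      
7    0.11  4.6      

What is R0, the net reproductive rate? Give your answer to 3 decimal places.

lx·mx by age: 0, 0.949, 1.1, 0.95, 1.026, 0.522, 0.686, 0.506
R0 = Σ lx·mx = 5.739 → 5.739

5.739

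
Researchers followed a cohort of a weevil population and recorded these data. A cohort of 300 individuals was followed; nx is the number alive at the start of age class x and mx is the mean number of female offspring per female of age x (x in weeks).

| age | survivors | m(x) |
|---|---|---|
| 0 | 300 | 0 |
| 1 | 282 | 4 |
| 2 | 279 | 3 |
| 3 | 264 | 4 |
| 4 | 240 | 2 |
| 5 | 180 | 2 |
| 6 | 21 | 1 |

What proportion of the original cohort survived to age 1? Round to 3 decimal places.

l_1 = n_1/n_0 = 282/300 = 0.94 → 0.940

0.940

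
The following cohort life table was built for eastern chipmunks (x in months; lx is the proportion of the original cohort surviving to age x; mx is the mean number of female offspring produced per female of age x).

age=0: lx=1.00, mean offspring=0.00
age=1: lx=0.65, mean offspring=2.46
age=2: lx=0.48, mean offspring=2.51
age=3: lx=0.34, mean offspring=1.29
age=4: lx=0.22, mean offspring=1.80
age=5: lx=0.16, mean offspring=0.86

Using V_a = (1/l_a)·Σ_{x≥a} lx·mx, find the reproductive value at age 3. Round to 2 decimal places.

lx·mx for x ≥ 3: 0.4386, 0.396, 0.1376 → sum = 0.9722
V_3 = 0.9722 / l_3 = 0.9722 / 0.34 = 2.859412… → 2.86

2.86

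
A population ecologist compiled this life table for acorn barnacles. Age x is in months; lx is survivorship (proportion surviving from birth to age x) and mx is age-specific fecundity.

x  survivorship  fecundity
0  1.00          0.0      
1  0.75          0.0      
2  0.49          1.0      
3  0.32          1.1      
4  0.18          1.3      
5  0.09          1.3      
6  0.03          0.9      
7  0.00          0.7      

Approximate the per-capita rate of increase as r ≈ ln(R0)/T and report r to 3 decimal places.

R0 = Σ lx·mx = 0 + 0 + 0.49 + 0.352 + 0.234 + 0.117 + 0.027 + 0 = 1.22
Σ x·lx·mx = 3.719; T = 3.719/1.22 = 3.04836…
r ≈ ln(R0)/T = ln(1.22)/3.04836… = 0.06523… → 0.065

0.065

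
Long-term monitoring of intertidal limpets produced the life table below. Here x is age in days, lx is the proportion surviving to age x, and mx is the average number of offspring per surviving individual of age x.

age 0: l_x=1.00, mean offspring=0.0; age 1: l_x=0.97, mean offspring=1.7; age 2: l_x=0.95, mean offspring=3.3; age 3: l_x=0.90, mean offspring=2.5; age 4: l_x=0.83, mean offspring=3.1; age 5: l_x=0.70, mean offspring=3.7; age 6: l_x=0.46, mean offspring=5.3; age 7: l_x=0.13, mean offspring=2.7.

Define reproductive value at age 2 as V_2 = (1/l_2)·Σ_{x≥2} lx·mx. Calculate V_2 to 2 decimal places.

lx·mx for x ≥ 2: 3.135, 2.25, 2.573, 2.59, 2.438, 0.351 → sum = 13.337
V_2 = 13.337 / l_2 = 13.337 / 0.95 = 14.038947… → 14.04

14.04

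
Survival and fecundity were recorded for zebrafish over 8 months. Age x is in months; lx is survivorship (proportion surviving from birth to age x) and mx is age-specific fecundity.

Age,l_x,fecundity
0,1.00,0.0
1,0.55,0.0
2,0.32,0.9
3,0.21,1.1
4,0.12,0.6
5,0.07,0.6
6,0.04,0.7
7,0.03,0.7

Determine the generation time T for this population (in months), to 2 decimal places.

3.05

lx·mx: 0, 0, 0.288, 0.231, 0.072, 0.042, 0.028, 0.021 → R0 = 0.682
x·lx·mx: 0, 0, 0.576, 0.693, 0.288, 0.21, 0.168, 0.147 → Σ = 2.082
T = 2.082 / 0.682 = 3.052786… → 3.05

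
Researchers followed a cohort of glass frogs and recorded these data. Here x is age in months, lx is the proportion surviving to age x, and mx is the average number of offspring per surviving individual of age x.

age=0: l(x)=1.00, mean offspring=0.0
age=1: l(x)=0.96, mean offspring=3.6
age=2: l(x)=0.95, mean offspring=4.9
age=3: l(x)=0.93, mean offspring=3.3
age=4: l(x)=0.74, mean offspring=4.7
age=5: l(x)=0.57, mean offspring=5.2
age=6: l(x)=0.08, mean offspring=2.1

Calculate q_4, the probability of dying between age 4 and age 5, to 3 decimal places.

q_4 = (l_4 − l_5) / l_4 = (0.74 − 0.57) / 0.74
     = 0.17 / 0.74 = 0.22973… → 0.230

0.230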